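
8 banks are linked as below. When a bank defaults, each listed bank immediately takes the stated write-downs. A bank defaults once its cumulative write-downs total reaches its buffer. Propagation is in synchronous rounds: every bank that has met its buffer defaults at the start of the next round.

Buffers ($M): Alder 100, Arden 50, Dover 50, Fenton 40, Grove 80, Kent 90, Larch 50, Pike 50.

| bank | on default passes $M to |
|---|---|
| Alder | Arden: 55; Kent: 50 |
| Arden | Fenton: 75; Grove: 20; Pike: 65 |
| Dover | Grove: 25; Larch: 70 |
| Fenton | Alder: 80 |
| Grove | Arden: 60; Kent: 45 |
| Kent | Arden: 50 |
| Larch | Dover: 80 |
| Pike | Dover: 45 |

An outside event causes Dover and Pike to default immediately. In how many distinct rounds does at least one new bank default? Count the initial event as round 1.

2

Round 1 — Dover, Pike default (initial).
  Grove: +25 → 25 < 80
  Larch: +70 → 70 ≥ 50
Round 2 — Larch defaults.
No further defaults.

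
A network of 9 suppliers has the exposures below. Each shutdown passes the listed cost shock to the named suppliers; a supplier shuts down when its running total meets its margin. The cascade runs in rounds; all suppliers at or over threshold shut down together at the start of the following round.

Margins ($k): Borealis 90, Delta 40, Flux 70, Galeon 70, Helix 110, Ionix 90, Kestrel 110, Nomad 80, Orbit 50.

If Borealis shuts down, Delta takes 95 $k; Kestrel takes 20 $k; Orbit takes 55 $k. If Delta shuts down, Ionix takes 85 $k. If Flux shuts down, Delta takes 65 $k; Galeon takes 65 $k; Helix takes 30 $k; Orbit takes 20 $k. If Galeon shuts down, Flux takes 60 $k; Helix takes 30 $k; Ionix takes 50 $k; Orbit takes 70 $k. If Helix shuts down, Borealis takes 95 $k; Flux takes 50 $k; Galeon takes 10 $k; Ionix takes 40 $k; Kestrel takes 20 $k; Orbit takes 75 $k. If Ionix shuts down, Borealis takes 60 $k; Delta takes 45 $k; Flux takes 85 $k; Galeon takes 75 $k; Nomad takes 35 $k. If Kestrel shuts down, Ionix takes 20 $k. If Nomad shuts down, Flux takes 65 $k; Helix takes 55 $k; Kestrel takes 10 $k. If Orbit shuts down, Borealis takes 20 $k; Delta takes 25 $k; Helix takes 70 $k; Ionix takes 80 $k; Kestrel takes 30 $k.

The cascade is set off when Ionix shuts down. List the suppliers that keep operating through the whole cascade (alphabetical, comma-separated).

Kestrel, Nomad

Round 1 — Ionix shuts down (initial).
  Borealis: +60 → 60 < 90
  Delta: +45 → 45 ≥ 40
  Flux: +85 → 85 ≥ 70
  Galeon: +75 → 75 ≥ 70
  Nomad: +35 → 35 < 80
Round 2 — Delta, Flux, Galeon shut down.
  Helix: +30+30 → 60 < 110
  Orbit: +20+70 → 90 ≥ 50
Round 3 — Orbit shuts down.
  Borealis: +20 → 80 < 90
  Helix: +70 → 130 ≥ 110
  Kestrel: +30 → 30 < 110
Round 4 — Helix shuts down.
  Borealis: +95 → 175 ≥ 90
  Kestrel: +20 → 50 < 110
Round 5 — Borealis shuts down.
  Kestrel: +20 → 70 < 110
No further shutdowns.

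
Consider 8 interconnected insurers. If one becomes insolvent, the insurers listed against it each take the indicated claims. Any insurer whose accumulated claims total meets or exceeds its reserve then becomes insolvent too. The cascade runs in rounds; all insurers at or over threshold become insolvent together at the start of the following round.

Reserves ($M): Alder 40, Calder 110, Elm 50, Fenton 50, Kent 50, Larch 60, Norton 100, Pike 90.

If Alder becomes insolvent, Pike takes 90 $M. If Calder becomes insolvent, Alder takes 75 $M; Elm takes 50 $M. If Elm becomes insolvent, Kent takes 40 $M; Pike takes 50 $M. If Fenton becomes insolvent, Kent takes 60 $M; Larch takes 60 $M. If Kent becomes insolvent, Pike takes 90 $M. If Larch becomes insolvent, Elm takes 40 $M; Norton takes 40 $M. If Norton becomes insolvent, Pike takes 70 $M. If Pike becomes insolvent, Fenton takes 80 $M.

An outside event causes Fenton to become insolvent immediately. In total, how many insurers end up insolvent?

4

Round 1 — Fenton becomes insolvent (initial).
  Kent: +60 → 60 ≥ 50
  Larch: +60 → 60 ≥ 60
Round 2 — Kent, Larch become insolvent.
  Elm: +40 → 40 < 50
  Norton: +40 → 40 < 100
  Pike: +90 → 90 ≥ 90
Round 3 — Pike becomes insolvent.
No further insolvencies.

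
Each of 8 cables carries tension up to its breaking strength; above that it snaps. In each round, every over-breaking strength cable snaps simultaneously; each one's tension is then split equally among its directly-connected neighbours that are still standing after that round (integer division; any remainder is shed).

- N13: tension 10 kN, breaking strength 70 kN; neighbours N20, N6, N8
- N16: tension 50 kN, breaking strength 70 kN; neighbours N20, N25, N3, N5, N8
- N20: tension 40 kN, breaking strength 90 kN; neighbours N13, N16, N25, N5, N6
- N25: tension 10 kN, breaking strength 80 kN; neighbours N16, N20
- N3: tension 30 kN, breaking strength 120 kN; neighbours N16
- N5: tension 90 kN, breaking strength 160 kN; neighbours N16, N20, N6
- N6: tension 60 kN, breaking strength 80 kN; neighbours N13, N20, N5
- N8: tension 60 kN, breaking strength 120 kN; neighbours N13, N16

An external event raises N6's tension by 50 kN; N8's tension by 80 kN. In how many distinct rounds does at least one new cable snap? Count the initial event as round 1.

4

Round 1 — N6 at 110 > 80; N8 at 140 > 120. N6, N8 snap.
  N6 sheds 110 kN to N13, N20, N5: 36 each (2 lost).
    N13: 10+36 = 46 ≤ 70
    N20: 40+36 = 76 ≤ 90
    N5: 90+36 = 126 ≤ 160
  N8 sheds 140 kN to N13, N16: 70 each.
    N13: 46+70 = 116 > 70
    N16: 50+70 = 120 > 70
Round 2 — N13, N16 snap.
  N13 sheds 116 kN to N20: 116 each.
    N20: 76+116 = 192 > 90
  N16 sheds 120 kN to N20, N25, N3, N5: 30 each.
    N20: 192+30 = 222 > 90
    N25: 10+30 = 40 ≤ 80
    N3: 30+30 = 60 ≤ 120
    N5: 126+30 = 156 ≤ 160
Round 3 — N20 snaps.
  N20 sheds 222 kN to N25, N5: 111 each.
    N25: 40+111 = 151 > 80
    N5: 156+111 = 267 > 160
Round 4 — N25, N5 snap.
  N25 sheds 151 kN: no online neighbours, lost.
  N5 sheds 267 kN: no online neighbours, lost.
No further breaks.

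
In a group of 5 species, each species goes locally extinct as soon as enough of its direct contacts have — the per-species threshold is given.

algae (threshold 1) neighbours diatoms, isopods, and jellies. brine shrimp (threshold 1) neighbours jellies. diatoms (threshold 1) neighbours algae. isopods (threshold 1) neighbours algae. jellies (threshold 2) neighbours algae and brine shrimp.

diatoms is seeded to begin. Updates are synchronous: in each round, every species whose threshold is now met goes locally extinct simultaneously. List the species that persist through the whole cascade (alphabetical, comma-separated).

Round 1 — diatoms goes locally extinct (initial).
Round 2 — checking thresholds:
  algae: 1 of 3 neighbours ≥ 1, goes locally extinct.
Round 3 — checking thresholds:
  isopods: 1 of 1 neighbours ≥ 1, goes locally extinct.
  jellies: 1 of 2 neighbours < 2, below threshold.
Round 4 — no new extinctions; cascade stops.

brine shrimp, jellies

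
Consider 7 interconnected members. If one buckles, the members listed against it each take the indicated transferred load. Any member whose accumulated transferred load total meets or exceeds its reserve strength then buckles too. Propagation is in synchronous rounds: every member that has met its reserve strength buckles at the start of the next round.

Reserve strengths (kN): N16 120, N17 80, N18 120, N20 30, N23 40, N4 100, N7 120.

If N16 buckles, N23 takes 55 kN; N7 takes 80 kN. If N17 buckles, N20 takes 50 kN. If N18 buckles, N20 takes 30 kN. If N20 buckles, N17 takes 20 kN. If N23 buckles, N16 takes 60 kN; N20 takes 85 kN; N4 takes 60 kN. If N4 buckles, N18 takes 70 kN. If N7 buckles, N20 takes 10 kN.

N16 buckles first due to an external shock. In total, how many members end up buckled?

Round 1 — N16 buckles (initial).
  N23: +55 → 55 ≥ 40
  N7: +80 → 80 < 120
Round 2 — N23 buckles.
  N20: +85 → 85 ≥ 30
  N4: +60 → 60 < 100
Round 3 — N20 buckles.
  N17: +20 → 20 < 80
No further bucklings.

3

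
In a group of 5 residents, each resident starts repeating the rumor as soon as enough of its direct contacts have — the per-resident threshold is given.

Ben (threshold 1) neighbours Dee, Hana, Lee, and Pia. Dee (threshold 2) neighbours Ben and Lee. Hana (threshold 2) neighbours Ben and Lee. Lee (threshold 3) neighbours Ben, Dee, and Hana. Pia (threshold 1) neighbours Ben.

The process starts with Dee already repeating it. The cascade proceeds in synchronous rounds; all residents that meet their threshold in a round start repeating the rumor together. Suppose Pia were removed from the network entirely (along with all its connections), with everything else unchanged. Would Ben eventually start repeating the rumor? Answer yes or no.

yes

With Pia removed:
Round 1 — Dee starts repeating the rumor (initial).
Round 2 — checking thresholds:
  Ben: 1 of 3 neighbours ≥ 1, starts repeating the rumor.
  Lee: 1 of 3 neighbours < 3, below threshold.
Round 3 — no new spreads; cascade stops.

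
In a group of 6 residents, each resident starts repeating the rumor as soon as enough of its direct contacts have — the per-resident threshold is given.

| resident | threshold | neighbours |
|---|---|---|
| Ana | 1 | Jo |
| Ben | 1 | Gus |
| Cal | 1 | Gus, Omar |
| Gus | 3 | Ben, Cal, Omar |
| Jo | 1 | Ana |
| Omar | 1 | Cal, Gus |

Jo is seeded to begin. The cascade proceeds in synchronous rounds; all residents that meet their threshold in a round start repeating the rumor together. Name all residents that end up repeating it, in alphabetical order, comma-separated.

Ana, Jo

Round 1 — Jo starts repeating the rumor (initial).
Round 2 — checking thresholds:
  Ana: 1 of 1 neighbours ≥ 1, starts repeating the rumor.
Round 3 — no new spreads; cascade stops.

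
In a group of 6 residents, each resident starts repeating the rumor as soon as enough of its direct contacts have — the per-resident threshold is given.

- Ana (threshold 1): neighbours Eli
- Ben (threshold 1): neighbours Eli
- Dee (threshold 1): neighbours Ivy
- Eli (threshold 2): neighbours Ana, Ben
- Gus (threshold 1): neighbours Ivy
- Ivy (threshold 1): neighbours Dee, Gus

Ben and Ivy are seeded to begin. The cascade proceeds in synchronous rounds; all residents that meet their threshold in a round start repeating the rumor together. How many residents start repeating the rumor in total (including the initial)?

Round 1 — Ben, Ivy start repeating the rumor (initial).
Round 2 — checking thresholds:
  Dee: 1 of 1 neighbours ≥ 1, starts repeating the rumor.
  Eli: 1 of 2 neighbours < 2, not yet.
  Gus: 1 of 1 neighbours ≥ 1, starts repeating the rumor.
Round 3 — no new spreads; cascade stops.

4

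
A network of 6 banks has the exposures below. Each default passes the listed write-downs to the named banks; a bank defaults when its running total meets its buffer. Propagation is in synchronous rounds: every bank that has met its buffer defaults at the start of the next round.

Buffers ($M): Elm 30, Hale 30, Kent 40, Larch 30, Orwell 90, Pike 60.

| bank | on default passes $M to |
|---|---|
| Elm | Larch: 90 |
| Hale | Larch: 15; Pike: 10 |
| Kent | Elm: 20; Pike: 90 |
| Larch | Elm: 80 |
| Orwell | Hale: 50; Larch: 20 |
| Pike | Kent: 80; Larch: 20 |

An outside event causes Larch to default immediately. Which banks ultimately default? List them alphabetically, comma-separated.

Elm, Larch

Round 1 — Larch defaults (initial).
  Elm: +80 → 80 ≥ 30
Round 2 — Elm defaults.
No further defaults.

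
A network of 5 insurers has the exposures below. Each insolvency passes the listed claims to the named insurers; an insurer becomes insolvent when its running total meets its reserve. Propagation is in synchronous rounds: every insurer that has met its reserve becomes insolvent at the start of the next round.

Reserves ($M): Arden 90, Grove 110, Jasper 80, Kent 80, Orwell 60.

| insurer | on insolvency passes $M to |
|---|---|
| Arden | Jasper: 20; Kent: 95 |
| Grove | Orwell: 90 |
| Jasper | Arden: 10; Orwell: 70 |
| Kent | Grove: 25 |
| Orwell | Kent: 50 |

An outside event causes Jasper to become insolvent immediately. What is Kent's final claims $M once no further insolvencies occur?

50

Round 1 — Jasper becomes insolvent (initial).
  Arden: +10 → 10 < 90
  Orwell: +70 → 70 ≥ 60
Round 2 — Orwell becomes insolvent.
  Kent: +50 → 50 < 80
No further insolvencies.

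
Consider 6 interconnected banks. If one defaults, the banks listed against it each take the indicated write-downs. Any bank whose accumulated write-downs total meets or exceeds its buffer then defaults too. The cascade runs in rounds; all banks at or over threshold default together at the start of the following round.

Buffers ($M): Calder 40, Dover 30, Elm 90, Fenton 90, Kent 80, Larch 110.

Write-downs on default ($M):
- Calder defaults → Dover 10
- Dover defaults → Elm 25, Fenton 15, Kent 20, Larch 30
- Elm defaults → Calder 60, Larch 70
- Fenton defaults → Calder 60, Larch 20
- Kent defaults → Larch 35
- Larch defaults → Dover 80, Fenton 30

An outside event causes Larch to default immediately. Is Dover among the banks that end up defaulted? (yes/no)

Round 1 — Larch defaults (initial).
  Dover: +80 → 80 ≥ 30
  Fenton: +30 → 30 < 90
Round 2 — Dover defaults.
  Elm: +25 → 25 < 90
  Fenton: +15 → 45 < 90
  Kent: +20 → 20 < 80
No further defaults.

yes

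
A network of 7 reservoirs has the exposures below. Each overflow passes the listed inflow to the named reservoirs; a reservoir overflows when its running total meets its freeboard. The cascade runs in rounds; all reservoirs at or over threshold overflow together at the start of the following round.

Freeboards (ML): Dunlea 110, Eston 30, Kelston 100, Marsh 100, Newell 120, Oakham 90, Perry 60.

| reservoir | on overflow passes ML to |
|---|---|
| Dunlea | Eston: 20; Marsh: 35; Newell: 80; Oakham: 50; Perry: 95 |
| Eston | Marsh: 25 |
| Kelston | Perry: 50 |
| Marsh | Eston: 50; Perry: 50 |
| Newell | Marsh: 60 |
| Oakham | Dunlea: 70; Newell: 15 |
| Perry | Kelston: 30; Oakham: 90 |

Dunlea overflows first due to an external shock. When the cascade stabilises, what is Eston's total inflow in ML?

20

Round 1 — Dunlea overflows (initial).
  Eston: +20 → 20 < 30
  Marsh: +35 → 35 < 100
  Newell: +80 → 80 < 120
  Oakham: +50 → 50 < 90
  Perry: +95 → 95 ≥ 60
Round 2 — Perry overflows.
  Kelston: +30 → 30 < 100
  Oakham: +90 → 140 ≥ 90
Round 3 — Oakham overflows.
  Newell: +15 → 95 < 120
No further overflows.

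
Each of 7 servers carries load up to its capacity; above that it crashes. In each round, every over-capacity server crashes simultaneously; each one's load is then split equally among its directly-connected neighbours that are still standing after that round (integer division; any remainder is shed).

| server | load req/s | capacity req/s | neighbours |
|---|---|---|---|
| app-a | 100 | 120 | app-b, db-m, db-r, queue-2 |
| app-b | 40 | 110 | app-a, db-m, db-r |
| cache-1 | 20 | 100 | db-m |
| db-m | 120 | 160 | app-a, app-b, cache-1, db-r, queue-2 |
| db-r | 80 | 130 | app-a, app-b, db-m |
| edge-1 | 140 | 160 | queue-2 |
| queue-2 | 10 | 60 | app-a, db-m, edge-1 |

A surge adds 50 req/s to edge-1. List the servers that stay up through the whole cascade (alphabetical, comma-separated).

cache-1

Round 1 — edge-1 at 190 > 160. edge-1 crashes.
  edge-1 sheds 190 req/s to queue-2: 190 each.
    queue-2: 10+190 = 200 > 60
Round 2 — queue-2 crashes.
  queue-2 sheds 200 req/s to app-a, db-m: 100 each.
    app-a: 100+100 = 200 > 120
    db-m: 120+100 = 220 > 160
Round 3 — app-a, db-m crash.
  app-a sheds 200 req/s to app-b, db-r: 100 each.
    app-b: 40+100 = 140 > 110
    db-r: 80+100 = 180 > 130
  db-m sheds 220 req/s to app-b, cache-1, db-r: 73 each (1 lost).
    app-b: 140+73 = 213 > 110
    cache-1: 20+73 = 93 ≤ 100
    db-r: 180+73 = 253 > 130
Round 4 — app-b, db-r crash.
  app-b sheds 213 req/s: no online neighbours, lost.
  db-r sheds 253 req/s: no online neighbours, lost.
No further crashes.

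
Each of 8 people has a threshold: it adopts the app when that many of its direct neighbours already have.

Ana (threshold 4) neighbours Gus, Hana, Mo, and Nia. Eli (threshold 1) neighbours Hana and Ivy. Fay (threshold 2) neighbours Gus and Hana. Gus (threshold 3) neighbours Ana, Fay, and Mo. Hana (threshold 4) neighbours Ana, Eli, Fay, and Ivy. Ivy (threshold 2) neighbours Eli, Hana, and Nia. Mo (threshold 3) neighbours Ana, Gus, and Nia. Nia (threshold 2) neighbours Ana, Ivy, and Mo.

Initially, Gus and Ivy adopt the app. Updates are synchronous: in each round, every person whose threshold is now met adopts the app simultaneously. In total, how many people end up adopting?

Round 1 — Gus, Ivy adopt the app (initial).
Round 2 — checking thresholds:
  Ana: 1 of 4 neighbours < 4, below threshold.
  Eli: 1 of 2 neighbours ≥ 1, adopts the app.
  Fay: 1 of 2 neighbours < 2, below threshold.
  Hana: 1 of 4 neighbours < 4, below threshold.
  Mo: 1 of 3 neighbours < 3, below threshold.
  Nia: 1 of 3 neighbours < 2, below threshold.
Round 3 — no new adoptions; cascade stops.

3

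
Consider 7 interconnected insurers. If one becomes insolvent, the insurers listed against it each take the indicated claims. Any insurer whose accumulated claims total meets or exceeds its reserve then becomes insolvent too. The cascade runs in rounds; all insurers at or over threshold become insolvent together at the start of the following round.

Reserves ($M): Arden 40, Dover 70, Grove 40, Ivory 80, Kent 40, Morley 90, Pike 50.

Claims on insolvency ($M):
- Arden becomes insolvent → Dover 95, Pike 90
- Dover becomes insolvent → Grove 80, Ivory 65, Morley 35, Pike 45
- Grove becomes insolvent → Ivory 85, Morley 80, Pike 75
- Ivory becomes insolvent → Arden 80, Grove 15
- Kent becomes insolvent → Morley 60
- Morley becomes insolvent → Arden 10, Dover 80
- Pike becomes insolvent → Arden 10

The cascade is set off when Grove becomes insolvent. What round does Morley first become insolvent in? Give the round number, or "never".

Round 1 — Grove becomes insolvent (initial).
  Ivory: +85 → 85 ≥ 80
  Morley: +80 → 80 < 90
  Pike: +75 → 75 ≥ 50
Round 2 — Ivory, Pike become insolvent.
  Arden: +80+10 → 90 ≥ 40
Round 3 — Arden becomes insolvent.
  Dover: +95 → 95 ≥ 70
Round 4 — Dover becomes insolvent.
  Morley: +35 → 115 ≥ 90
Round 5 — Morley becomes insolvent.
No further insolvencies.

5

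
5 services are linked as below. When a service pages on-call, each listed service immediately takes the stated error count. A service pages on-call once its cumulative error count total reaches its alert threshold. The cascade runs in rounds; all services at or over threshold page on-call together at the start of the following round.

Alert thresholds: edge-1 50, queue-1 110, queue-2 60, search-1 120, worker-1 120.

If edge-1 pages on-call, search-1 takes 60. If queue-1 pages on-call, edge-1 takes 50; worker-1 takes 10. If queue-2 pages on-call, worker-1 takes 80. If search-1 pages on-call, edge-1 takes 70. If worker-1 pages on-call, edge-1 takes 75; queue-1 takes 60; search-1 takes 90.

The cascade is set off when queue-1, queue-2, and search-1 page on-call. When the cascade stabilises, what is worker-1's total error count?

Round 1 — queue-1, queue-2, search-1 page on-call (initial).
  edge-1: +50+70 → 120 ≥ 50
  worker-1: +10+80 → 90 < 120
Round 2 — edge-1 pages on-call.
No further pages.

90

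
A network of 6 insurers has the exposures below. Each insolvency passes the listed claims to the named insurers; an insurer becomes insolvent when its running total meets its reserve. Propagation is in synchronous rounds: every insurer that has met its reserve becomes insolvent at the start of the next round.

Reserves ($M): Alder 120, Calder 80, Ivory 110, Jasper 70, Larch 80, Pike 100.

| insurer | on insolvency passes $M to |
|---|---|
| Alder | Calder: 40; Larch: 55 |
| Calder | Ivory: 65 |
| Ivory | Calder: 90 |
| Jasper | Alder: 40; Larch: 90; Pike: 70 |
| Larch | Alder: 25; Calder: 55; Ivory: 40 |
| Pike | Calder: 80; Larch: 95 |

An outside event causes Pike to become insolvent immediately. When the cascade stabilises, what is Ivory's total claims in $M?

Round 1 — Pike becomes insolvent (initial).
  Calder: +80 → 80 ≥ 80
  Larch: +95 → 95 ≥ 80
Round 2 — Calder, Larch become insolvent.
  Alder: +25 → 25 < 120
  Ivory: +65+40 → 105 < 110
No further insolvencies.

105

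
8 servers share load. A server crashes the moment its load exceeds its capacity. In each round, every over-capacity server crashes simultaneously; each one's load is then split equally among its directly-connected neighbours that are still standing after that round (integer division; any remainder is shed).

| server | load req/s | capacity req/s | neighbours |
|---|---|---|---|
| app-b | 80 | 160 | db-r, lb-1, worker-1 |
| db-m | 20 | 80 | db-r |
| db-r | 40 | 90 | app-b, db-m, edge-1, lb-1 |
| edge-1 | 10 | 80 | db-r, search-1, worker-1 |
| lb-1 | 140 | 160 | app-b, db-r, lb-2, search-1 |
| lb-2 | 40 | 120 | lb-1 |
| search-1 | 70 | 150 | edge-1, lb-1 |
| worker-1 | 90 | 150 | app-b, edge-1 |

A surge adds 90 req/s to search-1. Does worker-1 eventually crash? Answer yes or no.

Round 1 — search-1 at 160 > 150. search-1 crashes.
  search-1 sheds 160 req/s to edge-1, lb-1: 80 each.
    edge-1: 10+80 = 90 > 80
    lb-1: 140+80 = 220 > 160
Round 2 — edge-1, lb-1 crash.
  edge-1 sheds 90 req/s to db-r, worker-1: 45 each.
    db-r: 40+45 = 85 ≤ 90
    worker-1: 90+45 = 135 ≤ 150
  lb-1 sheds 220 req/s to app-b, db-r, lb-2: 73 each (1 lost).
    app-b: 80+73 = 153 ≤ 160
    db-r: 85+73 = 158 > 90
    lb-2: 40+73 = 113 ≤ 120
Round 3 — db-r crashes.
  db-r sheds 158 req/s to app-b, db-m: 79 each.
    app-b: 153+79 = 232 > 160
    db-m: 20+79 = 99 > 80
Round 4 — app-b, db-m crash.
  app-b sheds 232 req/s to worker-1: 232 each.
    worker-1: 135+232 = 367 > 150
  db-m sheds 99 req/s: no online neighbours, lost.
Round 5 — worker-1 crashes.
  worker-1 sheds 367 req/s: no online neighbours, lost.
No further crashes.

yes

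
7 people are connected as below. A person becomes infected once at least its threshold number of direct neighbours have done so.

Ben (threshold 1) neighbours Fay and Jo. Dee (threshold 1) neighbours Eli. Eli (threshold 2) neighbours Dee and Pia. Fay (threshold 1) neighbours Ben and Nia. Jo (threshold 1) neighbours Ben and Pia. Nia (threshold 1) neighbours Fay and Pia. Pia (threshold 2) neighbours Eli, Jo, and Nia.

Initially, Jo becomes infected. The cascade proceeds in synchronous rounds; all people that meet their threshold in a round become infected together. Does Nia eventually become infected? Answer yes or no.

yes

Round 1 — Jo becomes infected (initial).
Round 2 — checking thresholds:
  Ben: 1 of 2 neighbours ≥ 1, becomes infected.
  Pia: 1 of 3 neighbours < 2, holds.
Round 3 — checking thresholds:
  Fay: 1 of 2 neighbours ≥ 1, becomes infected.
  Pia: 1 of 3 neighbours < 2, holds.
Round 4 — checking thresholds:
  Nia: 1 of 2 neighbours ≥ 1, becomes infected.
  Pia: 1 of 3 neighbours < 2, holds.
Round 5 — checking thresholds:
  Pia: 2 of 3 neighbours ≥ 2, becomes infected.
Round 6 — no new infections; cascade stops.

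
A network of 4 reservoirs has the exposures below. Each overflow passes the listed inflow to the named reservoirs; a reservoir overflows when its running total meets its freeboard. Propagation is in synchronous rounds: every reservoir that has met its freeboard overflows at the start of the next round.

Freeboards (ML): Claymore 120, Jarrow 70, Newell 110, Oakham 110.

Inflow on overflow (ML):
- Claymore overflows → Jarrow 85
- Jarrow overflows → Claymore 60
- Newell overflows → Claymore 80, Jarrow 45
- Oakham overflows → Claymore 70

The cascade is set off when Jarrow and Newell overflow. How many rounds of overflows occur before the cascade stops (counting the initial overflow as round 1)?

Round 1 — Jarrow, Newell overflow (initial).
  Claymore: +60+80 → 140 ≥ 120
Round 2 — Claymore overflows.
No further overflows.

2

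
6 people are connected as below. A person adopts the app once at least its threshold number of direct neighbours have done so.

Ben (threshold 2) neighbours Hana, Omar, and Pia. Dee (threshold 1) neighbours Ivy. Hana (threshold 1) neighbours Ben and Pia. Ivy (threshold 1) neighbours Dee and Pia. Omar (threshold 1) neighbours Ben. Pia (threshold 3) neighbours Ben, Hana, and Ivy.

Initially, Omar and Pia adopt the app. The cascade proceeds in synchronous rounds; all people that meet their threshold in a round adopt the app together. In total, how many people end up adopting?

Round 1 — Omar, Pia adopt the app (initial).
Round 2 — checking thresholds:
  Ben: 2 of 3 neighbours ≥ 2, adopts the app.
  Hana: 1 of 2 neighbours ≥ 1, adopts the app.
  Ivy: 1 of 2 neighbours ≥ 1, adopts the app.
Round 3 — checking thresholds:
  Dee: 1 of 1 neighbours ≥ 1, adopts the app.
Round 4 — no new adoptions; cascade stops.

6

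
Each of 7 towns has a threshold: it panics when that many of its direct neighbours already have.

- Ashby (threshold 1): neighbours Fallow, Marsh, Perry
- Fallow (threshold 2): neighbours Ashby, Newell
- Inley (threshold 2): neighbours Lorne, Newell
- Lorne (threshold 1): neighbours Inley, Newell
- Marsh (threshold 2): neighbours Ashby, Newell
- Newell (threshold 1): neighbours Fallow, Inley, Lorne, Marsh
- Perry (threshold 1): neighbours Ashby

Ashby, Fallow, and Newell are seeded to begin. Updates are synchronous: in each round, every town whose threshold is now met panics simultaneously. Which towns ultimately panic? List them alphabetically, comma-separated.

Ashby, Fallow, Inley, Lorne, Marsh, Newell, Perry

Round 1 — Ashby, Fallow, Newell panic (initial).
Round 2 — checking thresholds:
  Inley: 1 of 2 neighbours < 2, holds.
  Lorne: 1 of 2 neighbours ≥ 1, panics.
  Marsh: 2 of 2 neighbours ≥ 2, panics.
  Perry: 1 of 1 neighbours ≥ 1, panics.
Round 3 — checking thresholds:
  Inley: 2 of 2 neighbours ≥ 2, panics.
Round 4 — no new panics; cascade stops.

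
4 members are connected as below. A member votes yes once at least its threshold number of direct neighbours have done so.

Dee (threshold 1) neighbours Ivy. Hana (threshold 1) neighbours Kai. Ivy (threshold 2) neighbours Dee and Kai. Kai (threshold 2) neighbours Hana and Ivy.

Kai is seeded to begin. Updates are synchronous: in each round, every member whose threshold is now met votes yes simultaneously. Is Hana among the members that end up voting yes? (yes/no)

yes

Round 1 — Kai votes yes (initial).
Round 2 — checking thresholds:
  Hana: 1 of 1 neighbours ≥ 1, votes yes.
  Ivy: 1 of 2 neighbours < 2, not yet.
Round 3 — no new yes votes; cascade stops.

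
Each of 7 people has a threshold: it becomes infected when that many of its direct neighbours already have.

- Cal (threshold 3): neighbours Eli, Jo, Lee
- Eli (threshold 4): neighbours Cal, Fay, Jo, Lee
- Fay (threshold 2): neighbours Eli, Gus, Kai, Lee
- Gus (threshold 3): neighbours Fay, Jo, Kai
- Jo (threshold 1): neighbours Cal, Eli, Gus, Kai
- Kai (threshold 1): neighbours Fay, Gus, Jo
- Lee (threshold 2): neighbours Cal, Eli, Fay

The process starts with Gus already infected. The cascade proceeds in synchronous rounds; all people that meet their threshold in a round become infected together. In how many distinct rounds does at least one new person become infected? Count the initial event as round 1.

3

Round 1 — Gus becomes infected (initial).
Round 2 — checking thresholds:
  Fay: 1 of 4 neighbours < 2, not yet.
  Jo: 1 of 4 neighbours ≥ 1, becomes infected.
  Kai: 1 of 3 neighbours ≥ 1, becomes infected.
Round 3 — checking thresholds:
  Cal: 1 of 3 neighbours < 3, not yet.
  Eli: 1 of 4 neighbours < 4, not yet.
  Fay: 2 of 4 neighbours ≥ 2, becomes infected.
Round 4 — no new infections; cascade stops.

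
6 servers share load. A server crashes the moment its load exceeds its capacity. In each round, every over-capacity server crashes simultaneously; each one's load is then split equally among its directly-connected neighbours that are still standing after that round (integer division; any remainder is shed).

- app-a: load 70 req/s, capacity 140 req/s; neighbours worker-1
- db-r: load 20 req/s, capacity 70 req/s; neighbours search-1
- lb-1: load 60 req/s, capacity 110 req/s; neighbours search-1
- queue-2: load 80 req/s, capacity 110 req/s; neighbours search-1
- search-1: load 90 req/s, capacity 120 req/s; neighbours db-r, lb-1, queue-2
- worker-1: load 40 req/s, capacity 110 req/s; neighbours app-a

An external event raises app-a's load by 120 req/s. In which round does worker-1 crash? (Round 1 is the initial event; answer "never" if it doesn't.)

Round 1 — app-a at 190 > 140. app-a crashes.
  app-a sheds 190 req/s to worker-1: 190 each.
    worker-1: 40+190 = 230 > 110
Round 2 — worker-1 crashes.
  worker-1 sheds 230 req/s: no online neighbours, lost.
No further crashes.

2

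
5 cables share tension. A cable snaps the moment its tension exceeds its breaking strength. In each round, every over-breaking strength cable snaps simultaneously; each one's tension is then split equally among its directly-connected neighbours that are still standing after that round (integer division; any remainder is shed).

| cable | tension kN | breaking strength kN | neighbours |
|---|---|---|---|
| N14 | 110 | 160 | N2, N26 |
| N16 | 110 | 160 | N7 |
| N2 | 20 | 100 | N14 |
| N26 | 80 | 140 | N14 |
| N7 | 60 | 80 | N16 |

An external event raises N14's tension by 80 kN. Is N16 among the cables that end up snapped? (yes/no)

no

Round 1 — N14 at 190 > 160. N14 snaps.
  N14 sheds 190 kN to N2, N26: 95 each.
    N2: 20+95 = 115 > 100
    N26: 80+95 = 175 > 140
Round 2 — N2, N26 snap.
  N2 sheds 115 kN: no online neighbours, lost.
  N26 sheds 175 kN: no online neighbours, lost.
No further breaks.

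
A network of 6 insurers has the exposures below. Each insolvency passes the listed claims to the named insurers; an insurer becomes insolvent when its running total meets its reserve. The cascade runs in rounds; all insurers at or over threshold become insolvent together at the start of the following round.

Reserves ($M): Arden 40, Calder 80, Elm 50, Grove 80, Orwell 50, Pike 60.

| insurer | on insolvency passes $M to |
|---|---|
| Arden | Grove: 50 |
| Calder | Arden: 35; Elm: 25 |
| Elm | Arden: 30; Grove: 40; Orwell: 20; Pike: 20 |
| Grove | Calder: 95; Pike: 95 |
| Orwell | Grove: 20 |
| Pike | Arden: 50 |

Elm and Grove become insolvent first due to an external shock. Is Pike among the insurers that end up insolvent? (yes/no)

Round 1 — Elm, Grove become insolvent (initial).
  Arden: +30 → 30 < 40
  Calder: +95 → 95 ≥ 80
  Orwell: +20 → 20 < 50
  Pike: +20+95 → 115 ≥ 60
Round 2 — Calder, Pike become insolvent.
  Arden: +35+50 → 115 ≥ 40
Round 3 — Arden becomes insolvent.
No further insolvencies.

yes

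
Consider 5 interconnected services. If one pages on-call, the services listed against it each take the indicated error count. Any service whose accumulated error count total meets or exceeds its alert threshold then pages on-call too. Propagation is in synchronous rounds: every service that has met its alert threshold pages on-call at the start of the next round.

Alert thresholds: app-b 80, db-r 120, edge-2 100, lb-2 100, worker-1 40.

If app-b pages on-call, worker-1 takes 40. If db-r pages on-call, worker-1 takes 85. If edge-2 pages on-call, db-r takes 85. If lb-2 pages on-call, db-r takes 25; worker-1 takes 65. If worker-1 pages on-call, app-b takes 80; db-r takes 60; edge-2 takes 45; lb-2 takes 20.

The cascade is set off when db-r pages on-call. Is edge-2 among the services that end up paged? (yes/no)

Round 1 — db-r pages on-call (initial).
  worker-1: +85 → 85 ≥ 40
Round 2 — worker-1 pages on-call.
  app-b: +80 → 80 ≥ 80
  edge-2: +45 → 45 < 100
  lb-2: +20 → 20 < 100
Round 3 — app-b pages on-call.
No further pages.

no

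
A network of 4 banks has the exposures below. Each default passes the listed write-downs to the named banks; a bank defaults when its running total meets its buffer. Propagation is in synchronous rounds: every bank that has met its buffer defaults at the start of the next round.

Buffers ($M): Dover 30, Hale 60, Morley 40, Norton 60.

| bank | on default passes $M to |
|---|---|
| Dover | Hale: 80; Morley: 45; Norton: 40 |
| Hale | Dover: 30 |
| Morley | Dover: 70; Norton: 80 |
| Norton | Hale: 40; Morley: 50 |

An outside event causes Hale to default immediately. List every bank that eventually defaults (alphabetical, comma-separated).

Dover, Hale, Morley, Norton

Round 1 — Hale defaults (initial).
  Dover: +30 → 30 ≥ 30
Round 2 — Dover defaults.
  Morley: +45 → 45 ≥ 40
  Norton: +40 → 40 < 60
Round 3 — Morley defaults.
  Norton: +80 → 120 ≥ 60
Round 4 — Norton defaults.
No further defaults.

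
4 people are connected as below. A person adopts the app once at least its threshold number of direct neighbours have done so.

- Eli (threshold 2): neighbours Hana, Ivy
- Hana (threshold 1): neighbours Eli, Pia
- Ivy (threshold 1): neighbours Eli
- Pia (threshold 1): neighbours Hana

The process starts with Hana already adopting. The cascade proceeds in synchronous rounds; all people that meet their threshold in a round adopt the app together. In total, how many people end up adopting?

2

Round 1 — Hana adopts the app (initial).
Round 2 — checking thresholds:
  Eli: 1 of 2 neighbours < 2, holds.
  Pia: 1 of 1 neighbours ≥ 1, adopts the app.
Round 3 — no new adoptions; cascade stops.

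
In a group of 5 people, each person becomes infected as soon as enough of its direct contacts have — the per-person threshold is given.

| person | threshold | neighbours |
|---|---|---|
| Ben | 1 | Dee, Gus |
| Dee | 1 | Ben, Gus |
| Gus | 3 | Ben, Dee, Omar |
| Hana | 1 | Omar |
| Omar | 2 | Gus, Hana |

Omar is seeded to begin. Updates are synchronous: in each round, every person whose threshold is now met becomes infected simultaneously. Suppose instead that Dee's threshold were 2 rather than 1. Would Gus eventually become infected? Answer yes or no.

With Dee's threshold at 2:
Round 1 — Omar becomes infected (initial).
Round 2 — checking thresholds:
  Gus: 1 of 3 neighbours < 3, below threshold.
  Hana: 1 of 1 neighbours ≥ 1, becomes infected.
Round 3 — no new infections; cascade stops.

no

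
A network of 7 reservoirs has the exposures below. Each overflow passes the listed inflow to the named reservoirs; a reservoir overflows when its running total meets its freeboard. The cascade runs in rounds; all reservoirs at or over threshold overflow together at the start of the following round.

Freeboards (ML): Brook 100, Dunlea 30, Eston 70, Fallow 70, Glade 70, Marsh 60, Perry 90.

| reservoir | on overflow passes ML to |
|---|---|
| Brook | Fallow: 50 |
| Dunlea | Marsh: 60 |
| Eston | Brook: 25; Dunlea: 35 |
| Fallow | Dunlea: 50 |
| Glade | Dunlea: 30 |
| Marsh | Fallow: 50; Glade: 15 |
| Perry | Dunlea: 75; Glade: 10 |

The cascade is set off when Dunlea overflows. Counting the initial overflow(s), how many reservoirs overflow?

2

Round 1 — Dunlea overflows (initial).
  Marsh: +60 → 60 ≥ 60
Round 2 — Marsh overflows.
  Fallow: +50 → 50 < 70
  Glade: +15 → 15 < 70
No further overflows.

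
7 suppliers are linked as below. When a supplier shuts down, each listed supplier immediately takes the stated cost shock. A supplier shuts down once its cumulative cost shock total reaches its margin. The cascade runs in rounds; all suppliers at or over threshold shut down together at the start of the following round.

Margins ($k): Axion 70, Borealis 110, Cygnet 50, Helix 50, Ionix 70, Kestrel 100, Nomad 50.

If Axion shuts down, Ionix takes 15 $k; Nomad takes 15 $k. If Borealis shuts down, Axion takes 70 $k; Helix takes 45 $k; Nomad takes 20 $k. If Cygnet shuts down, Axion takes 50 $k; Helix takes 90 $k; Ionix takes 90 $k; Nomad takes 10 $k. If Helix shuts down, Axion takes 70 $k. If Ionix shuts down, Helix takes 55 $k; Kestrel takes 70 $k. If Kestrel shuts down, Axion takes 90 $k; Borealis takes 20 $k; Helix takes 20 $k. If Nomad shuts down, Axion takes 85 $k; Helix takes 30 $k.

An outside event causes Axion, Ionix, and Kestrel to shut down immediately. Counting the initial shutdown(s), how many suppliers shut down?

4

Round 1 — Axion, Ionix, Kestrel shut down (initial).
  Borealis: +20 → 20 < 110
  Helix: +55+20 → 75 ≥ 50
  Nomad: +15 → 15 < 50
Round 2 — Helix shuts down.
No further shutdowns.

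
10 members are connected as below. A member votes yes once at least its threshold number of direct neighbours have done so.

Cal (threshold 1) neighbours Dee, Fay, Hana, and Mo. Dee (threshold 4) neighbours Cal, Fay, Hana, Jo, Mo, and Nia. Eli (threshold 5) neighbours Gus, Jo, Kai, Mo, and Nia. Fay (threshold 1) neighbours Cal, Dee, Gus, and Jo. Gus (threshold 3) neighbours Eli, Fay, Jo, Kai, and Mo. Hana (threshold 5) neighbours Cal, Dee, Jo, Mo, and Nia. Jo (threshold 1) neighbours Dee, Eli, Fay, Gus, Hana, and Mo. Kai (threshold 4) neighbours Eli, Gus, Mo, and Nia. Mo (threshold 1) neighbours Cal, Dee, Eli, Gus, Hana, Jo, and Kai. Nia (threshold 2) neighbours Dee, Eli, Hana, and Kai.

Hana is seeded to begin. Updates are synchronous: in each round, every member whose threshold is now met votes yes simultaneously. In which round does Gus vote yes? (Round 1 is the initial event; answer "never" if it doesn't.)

4

Round 1 — Hana votes yes (initial).
Round 2 — checking thresholds:
  Cal: 1 of 4 neighbours ≥ 1, votes yes.
  Dee: 1 of 6 neighbours < 4, not yet.
  Jo: 1 of 6 neighbours ≥ 1, votes yes.
  Mo: 1 of 7 neighbours ≥ 1, votes yes.
  Nia: 1 of 4 neighbours < 2, not yet.
Round 3 — checking thresholds:
  Dee: 4 of 6 neighbours ≥ 4, votes yes.
  Eli: 2 of 5 neighbours < 5, not yet.
  Fay: 2 of 4 neighbours ≥ 1, votes yes.
  Gus: 2 of 5 neighbours < 3, not yet.
  Kai: 1 of 4 neighbours < 4, not yet.
  Nia: 1 of 4 neighbours < 2, not yet.
Round 4 — checking thresholds:
  Eli: 2 of 5 neighbours < 5, not yet.
  Gus: 3 of 5 neighbours ≥ 3, votes yes.
  Kai: 1 of 4 neighbours < 4, not yet.
  Nia: 2 of 4 neighbours ≥ 2, votes yes.
Round 5 — no new yes votes; cascade stops.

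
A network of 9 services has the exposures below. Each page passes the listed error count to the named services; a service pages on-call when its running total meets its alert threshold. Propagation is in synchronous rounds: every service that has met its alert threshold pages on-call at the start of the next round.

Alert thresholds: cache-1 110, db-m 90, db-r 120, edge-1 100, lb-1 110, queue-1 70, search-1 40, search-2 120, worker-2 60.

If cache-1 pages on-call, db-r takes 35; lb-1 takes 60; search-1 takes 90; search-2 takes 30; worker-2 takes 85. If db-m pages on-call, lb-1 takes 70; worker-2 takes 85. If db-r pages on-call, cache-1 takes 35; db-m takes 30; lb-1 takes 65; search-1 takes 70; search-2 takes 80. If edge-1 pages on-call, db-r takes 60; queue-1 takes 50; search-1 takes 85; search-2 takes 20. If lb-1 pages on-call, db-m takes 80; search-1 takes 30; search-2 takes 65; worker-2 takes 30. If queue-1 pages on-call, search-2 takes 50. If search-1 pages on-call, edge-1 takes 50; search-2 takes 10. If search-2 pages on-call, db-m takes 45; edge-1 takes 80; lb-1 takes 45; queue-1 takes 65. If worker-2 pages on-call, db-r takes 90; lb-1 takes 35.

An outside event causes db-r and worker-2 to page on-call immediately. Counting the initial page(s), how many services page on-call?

3

Round 1 — db-r, worker-2 page on-call (initial).
  cache-1: +35 → 35 < 110
  db-m: +30 → 30 < 90
  lb-1: +65+35 → 100 < 110
  search-1: +70 → 70 ≥ 40
  search-2: +80 → 80 < 120
Round 2 — search-1 pages on-call.
  edge-1: +50 → 50 < 100
  search-2: +10 → 90 < 120
No further pages.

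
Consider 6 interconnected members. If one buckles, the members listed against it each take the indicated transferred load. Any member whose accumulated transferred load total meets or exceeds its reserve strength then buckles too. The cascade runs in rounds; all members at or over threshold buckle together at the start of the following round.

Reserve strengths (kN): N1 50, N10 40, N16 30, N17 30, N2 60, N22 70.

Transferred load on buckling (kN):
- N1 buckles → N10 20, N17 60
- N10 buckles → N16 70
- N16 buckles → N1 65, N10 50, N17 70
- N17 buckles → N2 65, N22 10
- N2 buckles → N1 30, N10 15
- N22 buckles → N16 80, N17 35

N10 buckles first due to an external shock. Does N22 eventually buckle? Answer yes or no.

Round 1 — N10 buckles (initial).
  N16: +70 → 70 ≥ 30
Round 2 — N16 buckles.
  N1: +65 → 65 ≥ 50
  N17: +70 → 70 ≥ 30
Round 3 — N1, N17 buckle.
  N2: +65 → 65 ≥ 60
  N22: +10 → 10 < 70
Round 4 — N2 buckles.
No further bucklings.

no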